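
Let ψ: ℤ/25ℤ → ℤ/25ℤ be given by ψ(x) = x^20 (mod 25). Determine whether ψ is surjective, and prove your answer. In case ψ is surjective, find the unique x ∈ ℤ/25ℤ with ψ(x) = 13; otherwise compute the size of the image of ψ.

2

ψ(1) = 1^20 = 1.
ψ(2): Repeated squaring mod 25: 2^1 ≡ 2, 2^2 ≡ 2² = 4, 2^4 ≡ 4² = 16, 2^8 ≡ 16² = 256 ≡ 6, 2^16 ≡ 6² = 36 ≡ 11. Since 20 = 16 + 4, 2^20 ≡ 11·16: 11·16 = 176 ≡ 1. So 2^20 ≡ 1 (mod 25).
So ψ(1) = ψ(2) = 1 while 1 ≠ 2, thus ψ is not injective.
A non-injective map from the 25-element set ℤ/25ℤ to itself takes at most 24 distinct values, so it cannot be surjective. So ψ is not surjective.
Since ψ is not surjective, we determine |image(ψ)|. Computing x^20 mod 25 for each x (by repeated squaring, reducing mod 25 at every step), the values ψ(0), ψ(1), …, ψ(24) are: 0, 1, 1, 1, 1, 0, 1, 1, 1, 1, 0, 1, 1, 1, 1, 0, 1, 1, 1, 1, 0, 1, 1, 1, 1.
The distinct values are {0, 1}; there are 2 of them.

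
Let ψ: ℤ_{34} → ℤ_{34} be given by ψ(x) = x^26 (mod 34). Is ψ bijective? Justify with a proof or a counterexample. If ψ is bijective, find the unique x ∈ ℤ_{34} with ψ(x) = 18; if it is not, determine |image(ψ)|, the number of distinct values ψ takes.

18

ψ(16): Repeated squaring mod 34: 16^1 ≡ 16, 16^2 ≡ 16² = 256 ≡ 18, 16^4 ≡ 18² = 324 ≡ 18, 16^8 ≡ 18² = 324 ≡ 18, 16^16 ≡ 18² = 324 ≡ 18. Since 26 = 16 + 8 + 2, 16^26 ≡ 18·18·18: 18·18 = 324 ≡ 18, then 18·18 = 324 ≡ 18. So 16^26 ≡ 18 (mod 34).
ψ(18): Repeated squaring mod 34: 18^1 ≡ 18, 18^2 ≡ 18² = 324 ≡ 18, 18^4 ≡ 18² = 324 ≡ 18, 18^8 ≡ 18² = 324 ≡ 18, 18^16 ≡ 18² = 324 ≡ 18. Since 26 = 16 + 8 + 2, 18^26 ≡ 18·18·18: 18·18 = 324 ≡ 18, then 18·18 = 324 ≡ 18. So 18^26 ≡ 18 (mod 34).
So ψ(16) = ψ(18) = 18 while 16 ≠ 18, therefore ψ is not injective, hence not bijective.
Since ψ is not bijective, we determine |image(ψ)|. Computing x^26 mod 34 for each x (by repeated squaring, reducing mod 34 at every step), the values ψ(0), ψ(1), …, ψ(33) are: 0, 1, 4, 25, 16, 9, 32, 19, 30, 13, 2, 15, 26, 33, 8, 21, 18, 17, 18, 21, 8, 33, 26, 15, 2, 13, 30, 19, 32, 9, 16, 25, 4, 1.
The distinct values are {0, 1, 2, 4, 8, 9, 13, 15, 16, 17, 18, 19, 21, 25, 26, 30, 32, 33}; there are 18 of them.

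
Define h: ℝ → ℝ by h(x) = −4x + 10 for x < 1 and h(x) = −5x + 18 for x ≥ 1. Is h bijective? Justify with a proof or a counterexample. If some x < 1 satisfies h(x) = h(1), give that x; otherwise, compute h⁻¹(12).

Both pieces are strictly decreasing (slopes −4 and −5), so each is injective on its own interval.
The left piece maps (−∞, 1) onto (6, ∞); the right piece maps [1, ∞) onto (−∞, 13].
These images overlap. In particular h(1) = 13 (right piece), and solving −4x + 10 = 13 on the left piece gives x = −3/4 < 1.
So h(−3/4) = h(1) with −3/4 ≠ 1, and h is not injective, hence not bijective. This x = −3/4 is the requested value below 1.

-3/4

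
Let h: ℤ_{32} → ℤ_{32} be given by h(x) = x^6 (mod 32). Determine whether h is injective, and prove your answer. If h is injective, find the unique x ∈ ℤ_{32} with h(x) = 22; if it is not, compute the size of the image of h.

5

h(0) = 0^6 = 0.
h(2): Repeated squaring mod 32: 2^1 ≡ 2, 2^2 ≡ 2² = 4, 2^4 ≡ 4² = 16. Since 6 = 4 + 2, 2^6 ≡ 16·4: 16·4 = 64 ≡ 0. So 2^6 ≡ 0 (mod 32).
So h(0) = h(2) = 0 while 0 ≠ 2, so h is not injective.
Since h is not injective, we determine |image(h)|. Computing x^6 mod 32 for each x (by repeated squaring, reducing mod 32 at every step), the values h(0), h(1), …, h(31) are: 0, 1, 0, 25, 0, 9, 0, 17, 0, 17, 0, 9, 0, 25, 0, 1, 0, 1, 0, 25, 0, 9, 0, 17, 0, 17, 0, 9, 0, 25, 0, 1.
The distinct values are {0, 1, 9, 17, 25}; there are 5 of them.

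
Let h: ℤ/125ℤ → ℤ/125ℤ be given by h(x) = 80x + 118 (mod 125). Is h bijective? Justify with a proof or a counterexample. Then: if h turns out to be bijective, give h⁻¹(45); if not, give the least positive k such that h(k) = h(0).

Recall that h is injective when h(x_1) = h(x_2) forces x_1 = x_2.
We have gcd(80, 125) = 5 > 1. Taking x_1 = 0 and x_2 = 25: h(0) = 118 and h(25) = 80·25 + 118 = 2118 ≡ 118 (mod 125).
So h(0) = h(25) while 0 ≠ 25, so h is not injective, hence not bijective.
Since h is not bijective, we find the least positive k with h(k) = h(0): this means 80k ≡ 0 (mod 125), i.e. 125 ∣ 80k. Since gcd(80, 125) = 5, dividing through by 5 this holds exactly when 25 ∣ 16k, and as gcd(16, 25) = 1, exactly when 25 ∣ k.
The smallest positive such k is 25.

25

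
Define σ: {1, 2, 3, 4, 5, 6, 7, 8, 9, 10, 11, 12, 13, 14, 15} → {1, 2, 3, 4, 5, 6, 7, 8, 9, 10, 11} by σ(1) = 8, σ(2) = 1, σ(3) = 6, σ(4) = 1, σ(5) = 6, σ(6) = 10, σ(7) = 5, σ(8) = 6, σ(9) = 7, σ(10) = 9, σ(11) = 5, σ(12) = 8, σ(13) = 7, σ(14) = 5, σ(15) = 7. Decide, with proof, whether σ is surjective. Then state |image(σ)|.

No element maps to 2, so σ is not surjective.
The image of σ is {1, 5, 6, 7, 8, 9, 10}, which has 7 elements.

7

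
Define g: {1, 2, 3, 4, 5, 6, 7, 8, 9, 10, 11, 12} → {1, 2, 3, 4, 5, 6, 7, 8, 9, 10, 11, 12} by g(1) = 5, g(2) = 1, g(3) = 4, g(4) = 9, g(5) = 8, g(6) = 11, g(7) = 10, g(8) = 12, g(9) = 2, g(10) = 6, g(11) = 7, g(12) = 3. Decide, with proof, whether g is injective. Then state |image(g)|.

The values g(1), …, g(12) are 5, 1, 4, 9, 8, 11, 10, 12, 2, 6, 7, 3 — all distinct.
So g(s) = g(t) only when s = t, and g is injective.
The image of g is {1, 2, 3, 4, 5, 6, 7, 8, 9, 10, 11, 12}, which has 12 elements.

12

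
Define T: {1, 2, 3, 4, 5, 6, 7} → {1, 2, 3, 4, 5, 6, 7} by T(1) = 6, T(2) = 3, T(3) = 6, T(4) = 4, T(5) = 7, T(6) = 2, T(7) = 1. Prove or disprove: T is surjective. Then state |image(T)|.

6

No element maps to 5, so T is not surjective.
The image of T is {1, 2, 3, 4, 6, 7}, which has 6 elements.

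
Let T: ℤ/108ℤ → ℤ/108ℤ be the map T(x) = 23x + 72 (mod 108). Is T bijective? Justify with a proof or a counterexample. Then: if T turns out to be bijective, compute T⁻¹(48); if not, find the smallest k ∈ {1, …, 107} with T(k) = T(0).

60

If T(u) = T(v), then 23u ≡ 23v (mod 108). Because gcd(23, 108) = 1, we may cancel 23 to get u ≡ v (mod 108).
We now compute 23⁻¹ mod 108 explicitly. Euclid's algorithm: 108 = 4·23 + 16, 23 = 1·16 + 7, 16 = 2·7 + 2, 7 = 3·2 + 1; back-substituting gives 1 = 47·23 − 10·108, so 23⁻¹ ≡ 47 (mod 108).
Then y ↦ 47(y − 72) is a two-sided inverse to T, so every y ∈ ℤ/108ℤ has a preimage.
So T is bijective.
Since T is bijective, we find T⁻¹(48): we need 23x ≡ 48 − 72 ≡ 84 (mod 108). Using 23⁻¹ = 47: x ≡ 47·84 = 3948 = 36·108 + 60, so x = 60.
Check: T(60) = 23·60 + 72 = 1452 = 13·108 + 48 ≡ 48 (mod 108).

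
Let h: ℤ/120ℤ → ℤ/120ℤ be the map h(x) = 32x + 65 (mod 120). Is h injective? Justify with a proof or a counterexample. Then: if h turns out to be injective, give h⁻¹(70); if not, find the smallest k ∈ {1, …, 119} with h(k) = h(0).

We have gcd(32, 120) = 8 > 1. Taking u = 0 and v = 15: h(0) = 65 and h(15) = 32·15 + 65 = 545 ≡ 65 (mod 120).
So h(0) = h(15) while 0 ≠ 15, therefore h is not injective.
Since h is not injective, we find the least positive k with h(k) = h(0): this means 32k ≡ 0 (mod 120), i.e. 120 ∣ 32k. Since gcd(32, 120) = 8, dividing through by 8 this holds exactly when 15 ∣ 4k, and as gcd(4, 15) = 1, exactly when 15 ∣ k.
The smallest positive such k is 15.

15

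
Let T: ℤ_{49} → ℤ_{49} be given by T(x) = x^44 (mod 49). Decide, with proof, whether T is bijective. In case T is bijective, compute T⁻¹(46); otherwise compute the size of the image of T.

22

T(0) = 0^44 = 0.
T(7): Repeated squaring mod 49: 7^1 ≡ 7, 7^2 ≡ 7² = 49 ≡ 0, 7^4 ≡ 0² = 0, 7^8 ≡ 0² = 0, 7^16 ≡ 0² = 0, 7^32 ≡ 0² = 0. Since 44 = 32 + 8 + 4, 7^44 ≡ 0·0·0: 0·0 = 0, then 0·0 = 0. So 7^44 ≡ 0 (mod 49).
So T(0) = T(7) = 0 while 0 ≠ 7, thus T is not injective, hence not bijective.
Since T is not bijective, we determine |image(T)|. Computing x^44 mod 49 for each x (by repeated squaring, reducing mod 49 at every step), the values T(0), T(1), …, T(48) are: 0, 1, 4, 9, 16, 25, 36, 0, 15, 32, 2, 23, 46, 22, 0, 29, 11, 44, 30, 18, 8, 0, 43, 39, 37, 37, 39, 43, 0, 8, 18, 30, 44, 11, 29, 0, 22, 46, 23, 2, 32, 15, 0, 36, 25, 16, 9, 4, 1.
The distinct values are {0, 1, 2, 4, 8, 9, 11, 15, 16, 18, 22, 23, 25, 29, 30, 32, 36, 37, 39, 43, 44, 46}; there are 22 of them.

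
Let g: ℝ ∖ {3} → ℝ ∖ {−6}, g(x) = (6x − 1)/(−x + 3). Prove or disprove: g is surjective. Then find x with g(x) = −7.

20

For any y ≠ −6, solving y(−x + 3) = 6x − 1 for x gives a well-defined x ≠ 3. So g is surjective.
Solving g(x) = −7: cross-multiplying gives 6x − 1 = −7(−x + 3), which rearranges to −1x = −20, so x = 20.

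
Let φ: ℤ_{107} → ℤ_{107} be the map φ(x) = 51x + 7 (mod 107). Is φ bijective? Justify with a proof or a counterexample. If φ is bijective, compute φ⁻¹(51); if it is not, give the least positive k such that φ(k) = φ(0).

If φ(u) = φ(v), then 51u ≡ 51v (mod 107). Because gcd(51, 107) = 1, we may cancel 51 to get u ≡ v (mod 107).
We now compute 51⁻¹ mod 107 explicitly. Euclid's algorithm: 107 = 2·51 + 5, 51 = 10·5 + 1; back-substituting gives 1 = 21·51 − 10·107, so 51⁻¹ ≡ 21 (mod 107).
For any y ∈ ℤ_{107}, x = 21(y − 7) mod 107 satisfies φ(x) = 51·21(y − 7) + 7 ≡ y (since 51·21 ≡ 1 mod 107). So every y has a preimage.
Hence φ is bijective.
Since φ is bijective, we find φ⁻¹(51): we need 51x ≡ 51 − 7 ≡ 44 (mod 107). Using 51⁻¹ = 21: x ≡ 21·44 = 924 = 8·107 + 68, so x = 68.
Check: φ(68) = 51·68 + 7 = 3475 = 32·107 + 51 ≡ 51 (mod 107).

68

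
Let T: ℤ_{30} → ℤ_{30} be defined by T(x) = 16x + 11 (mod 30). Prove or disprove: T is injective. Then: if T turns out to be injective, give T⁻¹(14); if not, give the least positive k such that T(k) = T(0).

15

By definition, injectivity means: for all u, v in the domain, T(u) = T(v) implies u = v.
We have gcd(16, 30) = 2 > 1. Taking u = 0 and v = 15: T(0) = 11 and T(15) = 16·15 + 11 = 251 ≡ 11 (mod 30).
So T(0) = T(15) while 0 ≠ 15, so T is not injective.
Since T is not injective, we find the least positive k with T(k) = T(0): this means 16k ≡ 0 (mod 30), i.e. 30 ∣ 16k. Since gcd(16, 30) = 2, dividing through by 2 this holds exactly when 15 ∣ 8k, and as gcd(8, 15) = 1, exactly when 15 ∣ k.
The smallest positive such k is 15.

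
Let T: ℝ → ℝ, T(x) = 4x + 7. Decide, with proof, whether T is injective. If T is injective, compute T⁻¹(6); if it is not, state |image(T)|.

-1/4

By definition, T is injective if T(x_1) = T(x_2) implies x_1 = x_2.
Suppose T(x_1) = T(x_2). Then 4x_1 + 7 = 4x_2 + 7, therefore 4x_1 = 4x_2, therefore x_1 = x_2.
Therefore T is injective.
Since T is injective, we compute T⁻¹(6) = (6 − 7)/4 = −1/4.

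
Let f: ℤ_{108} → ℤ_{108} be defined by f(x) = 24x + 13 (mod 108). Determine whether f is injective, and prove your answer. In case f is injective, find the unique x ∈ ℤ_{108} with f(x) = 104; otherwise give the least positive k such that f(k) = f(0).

9

We have gcd(24, 108) = 12 > 1. Taking a = 0 and b = 9: f(0) = 13 and f(9) = 24·9 + 13 = 229 ≡ 13 (mod 108).
So f(0) = f(9) while 0 ≠ 9, hence f is not injective.
Since f is not injective, we find the least positive k with f(k) = f(0): this means 24k ≡ 0 (mod 108), i.e. 108 ∣ 24k. Since gcd(24, 108) = 12, dividing through by 12 this holds exactly when 9 ∣ 2k, and as gcd(2, 9) = 1, exactly when 9 ∣ k.
The smallest positive such k is 9.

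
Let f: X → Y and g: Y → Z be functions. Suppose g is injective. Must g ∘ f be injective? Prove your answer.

not injective

No. Take X = {1, 2}, Y = Z = {1, 2, 3, 4, 5}, f(1) = f(2) = 1, and g = identity (injective).
Then (g ∘ f)(1) = (g ∘ f)(2) = 1 with 1 ≠ 2, so g ∘ f is not injective.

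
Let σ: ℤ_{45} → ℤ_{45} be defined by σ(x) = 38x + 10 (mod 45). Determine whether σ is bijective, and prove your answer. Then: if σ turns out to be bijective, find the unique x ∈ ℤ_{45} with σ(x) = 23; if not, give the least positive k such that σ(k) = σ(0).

11

Suppose σ(u) = σ(v) in ℤ_{45}. Then 38u + 10 ≡ 38v + 10 (mod 45), therefore 38(u − v) ≡ 0 (mod 45).
Since gcd(38, 45) = 1, 38 is invertible modulo 45, so u − v ≡ 0 (mod 45), i.e. u = v.
We now compute 38⁻¹ mod 45 explicitly. Euclid's algorithm: 45 = 1·38 + 7, 38 = 5·7 + 3, 7 = 2·3 + 1; back-substituting gives 1 = 32·38 − 27·45, so 38⁻¹ ≡ 32 (mod 45).
Then y ↦ 32(y − 10) is a two-sided inverse to σ, so every y ∈ ℤ_{45} has a preimage.
Thus σ is bijective.
Since σ is bijective, we compute σ⁻¹(23): solve 38x + 10 ≡ 23 (mod 45), i.e. 38x ≡ 13 (mod 45).
Multiplying by 38⁻¹ = 32 gives x ≡ 32·13 = 416 = 9·45 + 11 ≡ 11 (mod 45).
Check: σ(11) = 38·11 + 10 = 428 = 9·45 + 23 ≡ 23 (mod 45).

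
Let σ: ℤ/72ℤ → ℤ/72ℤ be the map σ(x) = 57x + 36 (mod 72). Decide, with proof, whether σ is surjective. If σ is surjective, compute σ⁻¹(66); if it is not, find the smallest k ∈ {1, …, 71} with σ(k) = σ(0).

Since gcd(57, 72) = 3, we have 57x ≡ 0 (mod 3) for all x, so σ(x) ≡ 0 (mod 3).
But 1 ≢ 0 (mod 3), so 1 ∈ ℤ/72ℤ has no preimage. So σ is not surjective.
Since σ is not surjective, we find the least positive k with σ(k) = σ(0): this means 57k ≡ 0 (mod 72), i.e. 72 ∣ 57k. Since gcd(57, 72) = 3, dividing through by 3 this holds exactly when 24 ∣ 19k, and as gcd(19, 24) = 1, exactly when 24 ∣ k.
The smallest positive such k is 24.

24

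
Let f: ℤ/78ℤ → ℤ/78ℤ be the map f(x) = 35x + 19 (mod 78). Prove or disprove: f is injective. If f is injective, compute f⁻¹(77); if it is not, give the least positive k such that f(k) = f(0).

44

Suppose f(x_1) = f(x_2) in ℤ/78ℤ. Then 35x_1 + 19 ≡ 35x_2 + 19 (mod 78), therefore 35(x_1 − x_2) ≡ 0 (mod 78).
Since gcd(35, 78) = 1, 35 is invertible modulo 78, hence x_1 − x_2 ≡ 0 (mod 78), i.e. x_1 = x_2.
Thus f is injective.
We now compute 35⁻¹ mod 78 explicitly. Euclid's algorithm: 78 = 2·35 + 8, 35 = 4·8 + 3, 8 = 2·3 + 2, 3 = 1·2 + 1; back-substituting gives 1 = 29·35 − 13·78, so 35⁻¹ ≡ 29 (mod 78).
Since f is injective, we find f⁻¹(77): we need 35x ≡ 77 − 19 ≡ 58 (mod 78). Using 35⁻¹ = 29: x ≡ 29·58 = 1682 = 21·78 + 44, so x = 44.
Check: f(44) = 35·44 + 19 = 1559 = 19·78 + 77 ≡ 77 (mod 78).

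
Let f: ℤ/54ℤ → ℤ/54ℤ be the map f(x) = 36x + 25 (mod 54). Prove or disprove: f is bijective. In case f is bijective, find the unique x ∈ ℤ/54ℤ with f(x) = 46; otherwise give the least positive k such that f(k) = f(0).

By definition, injectivity means: for all s, t in the domain, f(s) = f(t) implies s = t.
We have gcd(36, 54) = 18 > 1. Taking s = 0 and t = 3: f(0) = 25 and f(3) = 36·3 + 25 = 133 ≡ 25 (mod 54).
So f(0) = f(3) while 0 ≠ 3, therefore f is not injective, hence not bijective.
Since f is not bijective, we find the least positive k with f(k) = f(0): this means 36k ≡ 0 (mod 54), i.e. 54 ∣ 36k. Since gcd(36, 54) = 18, dividing through by 18 this holds exactly when 3 ∣ 2k, and as gcd(2, 3) = 1, exactly when 3 ∣ k.
The smallest positive such k is 3.

3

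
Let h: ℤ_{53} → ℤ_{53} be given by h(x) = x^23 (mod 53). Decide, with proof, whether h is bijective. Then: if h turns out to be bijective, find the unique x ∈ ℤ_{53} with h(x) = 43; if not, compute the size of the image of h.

Since 53 is prime, the nonzero elements of ℤ_{53} form a cyclic group of order 52.
As gcd(23, 52) = 1, raising to the 23rd power is a bijection on this group: if s^23 ≡ t^23 then (st^{−1})^23 = 1, and the only element of order dividing gcd(23, 52) = 1 is 1, so s = t.
With h(0) = 0 this makes h injective on all of ℤ_{53}, hence bijective (finite equal-size domain and codomain). In particular h is bijective.
Since h is bijective, we find the preimage of 43. The inverse of x ↦ x^23 on (ℤ_{53})^× is x ↦ x^43, because 23·43 = 989 = 19·52 + 1 ≡ 1 (mod 52) and x^{52} = 1 for x ≠ 0 (Fermat). So h⁻¹(43) = 43^43 mod 53.
Repeated squaring mod 53: 43^1 ≡ 43, 43^2 ≡ 43² = 1849 ≡ 47, 43^4 ≡ 47² = 2209 ≡ 36, 43^8 ≡ 36² = 1296 ≡ 24, 43^16 ≡ 24² = 576 ≡ 46, 43^32 ≡ 46² = 2116 ≡ 49. Since 43 = 32 + 8 + 2 + 1, 43^43 ≡ 49·24·47·43: 49·24 = 1176 ≡ 10, then 10·47 = 470 ≡ 46, then 46·43 = 1978 ≡ 17. So 43^43 ≡ 17 (mod 53).
Hence h⁻¹(43) = 17.

17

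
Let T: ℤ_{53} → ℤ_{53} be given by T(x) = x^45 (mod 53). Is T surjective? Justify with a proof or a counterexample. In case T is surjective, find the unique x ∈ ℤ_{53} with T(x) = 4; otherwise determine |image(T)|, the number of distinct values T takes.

Since 53 is prime, the nonzero elements of ℤ_{53} form a cyclic group of order 52.
As gcd(45, 52) = 1, raising to the 45th power is a bijection on this group: if u^45 ≡ v^45 then (uv^{−1})^45 = 1, and the only element of order dividing gcd(45, 52) = 1 is 1, so u = v.
With T(0) = 0 this makes T injective on all of ℤ_{53}, hence bijective (finite equal-size domain and codomain). In particular T is surjective.
Since T is surjective, we find the preimage of 4. The inverse of x ↦ x^45 on (ℤ_{53})^× is x ↦ x^37, because 45·37 = 1665 = 32·52 + 1 ≡ 1 (mod 52) and x^{52} = 1 for x ≠ 0 (Fermat). So T⁻¹(4) = 4^37 mod 53.
Repeated squaring mod 53: 4^1 ≡ 4, 4^2 ≡ 4² = 16, 4^4 ≡ 16² = 256 ≡ 44, 4^8 ≡ 44² = 1936 ≡ 28, 4^16 ≡ 28² = 784 ≡ 42, 4^32 ≡ 42² = 1764 ≡ 15. Since 37 = 32 + 4 + 1, 4^37 ≡ 15·44·4: 15·44 = 660 ≡ 24, then 24·4 = 96 ≡ 43. So 4^37 ≡ 43 (mod 53).
Hence T⁻¹(4) = 43.

43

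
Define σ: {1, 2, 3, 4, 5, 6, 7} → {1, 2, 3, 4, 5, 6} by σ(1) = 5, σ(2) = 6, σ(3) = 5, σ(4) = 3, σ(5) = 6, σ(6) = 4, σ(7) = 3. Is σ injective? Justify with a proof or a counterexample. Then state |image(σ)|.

4

σ(1) = 5 = σ(3) with 1 ≠ 3, so σ is not injective.
The image of σ is {3, 4, 5, 6}, which has 4 elements.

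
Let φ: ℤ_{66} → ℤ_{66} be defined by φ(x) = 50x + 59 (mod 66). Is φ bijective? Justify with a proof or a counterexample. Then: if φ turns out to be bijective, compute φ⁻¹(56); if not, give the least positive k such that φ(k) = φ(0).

We have gcd(50, 66) = 2 > 1. Taking a = 0 and b = 33: φ(0) = 59 and φ(33) = 50·33 + 59 = 1709 ≡ 59 (mod 66).
So φ(0) = φ(33) while 0 ≠ 33, thus φ is not injective, hence not bijective.
Since φ is not bijective, we find the least positive k with φ(k) = φ(0): this means 50k ≡ 0 (mod 66), i.e. 66 ∣ 50k. Since gcd(50, 66) = 2, dividing through by 2 this holds exactly when 33 ∣ 25k, and as gcd(25, 33) = 1, exactly when 33 ∣ k.
The smallest positive such k is 33.

33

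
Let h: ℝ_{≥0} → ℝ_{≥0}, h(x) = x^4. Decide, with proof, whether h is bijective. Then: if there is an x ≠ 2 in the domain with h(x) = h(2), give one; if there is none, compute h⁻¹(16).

2

On ℝ_{≥0}, x ↦ x^4 is strictly increasing (injective) and for any y ∈ ℝ_{≥0} the 4th root y^{1/4} lies in ℝ_{≥0} (surjective). So h is bijective.
Since x ↦ x^4 is strictly increasing on ℝ_{≥0}, it is injective there, so no x ≠ 2 in the domain has h(x) = h(2). We therefore compute h⁻¹(16) = 16^{1/4} = 2 (indeed 2^4 = 16).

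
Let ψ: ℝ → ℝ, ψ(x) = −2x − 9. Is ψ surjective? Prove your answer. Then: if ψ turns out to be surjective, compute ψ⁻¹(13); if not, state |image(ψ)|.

For any y ∈ ℝ, x = (y + 9)/(−2) satisfies ψ(x) = y.
Thus ψ is surjective.
Since ψ is surjective, we compute ψ⁻¹(13) = (13 + 9)/(−2) = −11.

-11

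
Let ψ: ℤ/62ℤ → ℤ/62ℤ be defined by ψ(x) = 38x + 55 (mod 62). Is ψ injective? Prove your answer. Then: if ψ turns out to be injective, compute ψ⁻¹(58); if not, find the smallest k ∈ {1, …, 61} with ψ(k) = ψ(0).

By definition, ψ is injective if ψ(u) = ψ(v) implies u = v.
We have gcd(38, 62) = 2 > 1. Taking u = 0 and v = 31: ψ(0) = 55 and ψ(31) = 38·31 + 55 = 1233 ≡ 55 (mod 62).
So ψ(0) = ψ(31) while 0 ≠ 31, so ψ is not injective.
Since ψ is not injective, we find the least positive k with ψ(k) = ψ(0): this means 38k ≡ 0 (mod 62), i.e. 62 ∣ 38k. Since gcd(38, 62) = 2, dividing through by 2 this holds exactly when 31 ∣ 19k, and as gcd(19, 31) = 1, exactly when 31 ∣ k.
The smallest positive such k is 31.

31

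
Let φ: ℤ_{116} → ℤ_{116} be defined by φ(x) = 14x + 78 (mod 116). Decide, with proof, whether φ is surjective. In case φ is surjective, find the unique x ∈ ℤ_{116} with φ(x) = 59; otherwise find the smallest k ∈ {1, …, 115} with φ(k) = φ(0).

58

Recall that surjectivity means every element of the codomain has a preimage under φ.
Since gcd(14, 116) = 2, we have 14x ≡ 0 (mod 2) for all x, so φ(x) ≡ 0 (mod 2).
But 1 ≢ 0 (mod 2), so 1 ∈ ℤ_{116} has no preimage. Thus φ is not surjective.
Since φ is not surjective, we find the least positive k with φ(k) = φ(0): this means 14k ≡ 0 (mod 116), i.e. 116 ∣ 14k. Since gcd(14, 116) = 2, dividing through by 2 this holds exactly when 58 ∣ 7k, and as gcd(7, 58) = 1, exactly when 58 ∣ k.
The smallest positive such k is 58.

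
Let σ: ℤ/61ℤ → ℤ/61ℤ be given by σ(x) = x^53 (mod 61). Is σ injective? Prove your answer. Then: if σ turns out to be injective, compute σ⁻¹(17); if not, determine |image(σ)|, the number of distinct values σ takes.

54

Since 61 is prime, the nonzero elements of ℤ/61ℤ form a cyclic group of order 60.
As gcd(53, 60) = 1, raising to the 53rd power is a bijection on this group: if a^53 ≡ b^53 then (ab^{−1})^53 = 1, and the only element of order dividing gcd(53, 60) = 1 is 1, so a = b.
With σ(0) = 0 this makes σ injective on all of ℤ/61ℤ, hence bijective (finite equal-size domain and codomain). In particular σ is injective.
Since σ is injective, we find the preimage of 17. The inverse of x ↦ x^53 on (ℤ/61ℤ)^× is x ↦ x^17, because 53·17 = 901 = 15·60 + 1 ≡ 1 (mod 60) and x^{60} = 1 for x ≠ 0 (Fermat). So σ⁻¹(17) = 17^17 mod 61.
Repeated squaring mod 61: 17^1 ≡ 17, 17^2 ≡ 17² = 289 ≡ 45, 17^4 ≡ 45² = 2025 ≡ 12, 17^8 ≡ 12² = 144 ≡ 22, 17^16 ≡ 22² = 484 ≡ 57. Since 17 = 16 + 1, 17^17 ≡ 57·17: 57·17 = 969 ≡ 54. So 17^17 ≡ 54 (mod 61).
Hence σ⁻¹(17) = 54.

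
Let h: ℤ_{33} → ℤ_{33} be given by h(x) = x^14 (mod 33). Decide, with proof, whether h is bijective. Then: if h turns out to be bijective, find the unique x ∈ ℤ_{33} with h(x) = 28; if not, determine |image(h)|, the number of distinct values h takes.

12

h(4): Repeated squaring mod 33: 4^1 ≡ 4, 4^2 ≡ 4² = 16, 4^4 ≡ 16² = 256 ≡ 25, 4^8 ≡ 25² = 625 ≡ 31. Since 14 = 8 + 4 + 2, 4^14 ≡ 31·25·16: 31·25 = 775 ≡ 16, then 16·16 = 256 ≡ 25. So 4^14 ≡ 25 (mod 33).
h(7): Repeated squaring mod 33: 7^1 ≡ 7, 7^2 ≡ 7² = 49 ≡ 16, 7^4 ≡ 16² = 256 ≡ 25, 7^8 ≡ 25² = 625 ≡ 31. Since 14 = 8 + 4 + 2, 7^14 ≡ 31·25·16: 31·25 = 775 ≡ 16, then 16·16 = 256 ≡ 25. So 7^14 ≡ 25 (mod 33).
So h(4) = h(7) = 25 while 4 ≠ 7, therefore h is not injective, hence not bijective.
Since h is not bijective, we determine |image(h)|. Computing x^14 mod 33 for each x (by repeated squaring, reducing mod 33 at every step), the values h(0), h(1), …, h(32) are: 0, 1, 16, 15, 25, 31, 9, 25, 4, 27, 1, 22, 12, 16, 4, 3, 31, 31, 3, 4, 16, 12, 22, 1, 27, 4, 25, 9, 31, 25, 15, 16, 1.
The distinct values are {0, 1, 3, 4, 9, 12, 15, 16, 22, 25, 27, 31}; there are 12 of them.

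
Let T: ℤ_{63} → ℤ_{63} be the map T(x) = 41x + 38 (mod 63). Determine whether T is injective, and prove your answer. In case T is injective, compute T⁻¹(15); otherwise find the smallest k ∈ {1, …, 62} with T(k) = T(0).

44

Recall: T is injective if T(x_1) = T(x_2) implies x_1 = x_2.
If T(x_1) = T(x_2), then 41x_1 ≡ 41x_2 (mod 63). Because gcd(41, 63) = 1, we may cancel 41 to get x_1 ≡ x_2 (mod 63).
Therefore T is injective.
We now compute 41⁻¹ mod 63 explicitly. Euclid's algorithm: 63 = 1·41 + 22, 41 = 1·22 + 19, 22 = 1·19 + 3, 19 = 6·3 + 1; back-substituting gives 1 = 20·41 − 13·63, so 41⁻¹ ≡ 20 (mod 63).
Since T is injective, we find T⁻¹(15): we need 41x ≡ 15 − 38 ≡ 40 (mod 63). Using 41⁻¹ = 20: x ≡ 20·40 = 800 = 12·63 + 44, so x = 44.
Check: T(44) = 41·44 + 38 = 1842 = 29·63 + 15 ≡ 15 (mod 63).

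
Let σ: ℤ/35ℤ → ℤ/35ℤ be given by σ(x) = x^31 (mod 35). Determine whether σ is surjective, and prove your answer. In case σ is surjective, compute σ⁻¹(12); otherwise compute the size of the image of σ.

Computing x^31 mod 35 for each x (by repeated squaring, reducing mod 35 at every step), the values σ(0), σ(1), …, σ(34) are: 0, 1, 23, 17, 4, 5, 6, 28, 22, 9, 10, 11, 33, 27, 14, 15, 16, 3, 32, 19, 20, 21, 8, 2, 24, 25, 26, 13, 7, 29, 30, 31, 18, 12, 34.
Every element of ℤ/35ℤ appears exactly once in this list, so σ is a bijection, and in particular surjective.
Since σ is surjective, we read off the preimage of 12 from the same table: σ(33) = 12, so σ⁻¹(12) = 33.

33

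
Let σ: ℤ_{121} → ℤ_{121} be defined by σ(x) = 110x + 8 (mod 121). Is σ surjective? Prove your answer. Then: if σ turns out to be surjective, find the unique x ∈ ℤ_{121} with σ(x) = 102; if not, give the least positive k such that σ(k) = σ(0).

Since gcd(110, 121) = 11, we have 110x ≡ 0 (mod 11) for all x, so σ(x) ≡ 8 (mod 11).
But 0 ≢ 8 (mod 11), so 0 ∈ ℤ_{121} has no preimage. Thus σ is not surjective.
Since σ is not surjective, we find the least positive k with σ(k) = σ(0): this means 110k ≡ 0 (mod 121), i.e. 121 ∣ 110k. Since gcd(110, 121) = 11, dividing through by 11 this holds exactly when 11 ∣ 10k, and as gcd(10, 11) = 1, exactly when 11 ∣ k.
The smallest positive such k is 11.

11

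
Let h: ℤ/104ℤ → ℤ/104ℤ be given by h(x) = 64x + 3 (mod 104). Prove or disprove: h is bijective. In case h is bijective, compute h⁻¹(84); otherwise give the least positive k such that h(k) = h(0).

Recall that h is injective when h(s) = h(t) forces s = t.
We have gcd(64, 104) = 8 > 1. Taking s = 0 and t = 13: h(0) = 3 and h(13) = 64·13 + 3 = 835 ≡ 3 (mod 104).
So h(0) = h(13) while 0 ≠ 13, hence h is not injective, hence not bijective.
Since h is not bijective, we find the least positive k with h(k) = h(0): this means 64k ≡ 0 (mod 104), i.e. 104 ∣ 64k. Since gcd(64, 104) = 8, dividing through by 8 this holds exactly when 13 ∣ 8k, and as gcd(8, 13) = 1, exactly when 13 ∣ k.
The smallest positive such k is 13.

13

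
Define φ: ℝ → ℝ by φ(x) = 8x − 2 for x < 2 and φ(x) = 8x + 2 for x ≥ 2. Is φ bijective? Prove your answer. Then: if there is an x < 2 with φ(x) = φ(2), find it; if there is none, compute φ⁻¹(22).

Both pieces are strictly increasing (slopes 8 and 8), so each is injective on its own interval.
The left piece maps (−∞, 2) onto (−∞, 14); the right piece maps [2, ∞) onto [18, ∞).
The images leave a gap (14 has no preimage), so φ is not surjective, hence not bijective.
Because the two images are disjoint, no x < 2 has φ(x) = φ(2), so we compute φ⁻¹(22): 22 lies in [18, ∞), so solve 8x + 2 = 22: x = (22 − 2)/8 = 5/2.

5/2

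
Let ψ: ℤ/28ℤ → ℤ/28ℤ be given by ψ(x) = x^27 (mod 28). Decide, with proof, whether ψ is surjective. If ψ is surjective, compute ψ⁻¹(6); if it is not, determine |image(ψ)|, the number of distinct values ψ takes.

9

ψ(2): Repeated squaring mod 28: 2^1 ≡ 2, 2^2 ≡ 2² = 4, 2^4 ≡ 4² = 16, 2^8 ≡ 16² = 256 ≡ 4, 2^16 ≡ 4² = 16. Since 27 = 16 + 8 + 2 + 1, 2^27 ≡ 16·4·4·2: 16·4 = 64 ≡ 8, then 8·4 = 32 ≡ 4, then 4·2 = 8. So 2^27 ≡ 8 (mod 28).
ψ(4): Repeated squaring mod 28: 4^1 ≡ 4, 4^2 ≡ 4² = 16, 4^4 ≡ 16² = 256 ≡ 4, 4^8 ≡ 4² = 16, 4^16 ≡ 16² = 256 ≡ 4. Since 27 = 16 + 8 + 2 + 1, 4^27 ≡ 4·16·16·4: 4·16 = 64 ≡ 8, then 8·16 = 128 ≡ 16, then 16·4 = 64 ≡ 8. So 4^27 ≡ 8 (mod 28).
So ψ(2) = ψ(4) = 8 while 2 ≠ 4, therefore ψ is not injective.
A non-injective map from the 28-element set ℤ/28ℤ to itself takes at most 27 distinct values, so it cannot be surjective. So ψ is not surjective.
Since ψ is not surjective, we determine |image(ψ)|. Computing x^27 mod 28 for each x (by repeated squaring, reducing mod 28 at every step), the values ψ(0), ψ(1), …, ψ(27) are: 0, 1, 8, 27, 8, 13, 20, 7, 8, 1, 20, 15, 20, 13, 0, 15, 8, 13, 8, 27, 20, 21, 8, 15, 20, 1, 20, 27.
The distinct values are {0, 1, 7, 8, 13, 15, 20, 21, 27}; there are 9 of them.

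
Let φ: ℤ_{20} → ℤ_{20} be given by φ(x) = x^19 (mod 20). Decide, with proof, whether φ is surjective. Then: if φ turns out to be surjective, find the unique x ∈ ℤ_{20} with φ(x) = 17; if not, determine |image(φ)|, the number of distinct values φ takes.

φ(0) = 0^19 = 0.
φ(10): Repeated squaring mod 20: 10^1 ≡ 10, 10^2 ≡ 10² = 100 ≡ 0, 10^4 ≡ 0² = 0, 10^8 ≡ 0² = 0, 10^16 ≡ 0² = 0. Since 19 = 16 + 2 + 1, 10^19 ≡ 0·0·10: 0·0 = 0, then 0·10 = 0. So 10^19 ≡ 0 (mod 20).
So φ(0) = φ(10) = 0 while 0 ≠ 10, therefore φ is not injective.
A non-injective map from the 20-element set ℤ_{20} to itself takes at most 19 distinct values, so it cannot be surjective. Thus φ is not surjective.
Since φ is not surjective, we determine |image(φ)|. Computing x^19 mod 20 for each x (by repeated squaring, reducing mod 20 at every step), the values φ(0), φ(1), …, φ(19) are: 0, 1, 8, 7, 4, 5, 16, 3, 12, 9, 0, 11, 8, 17, 4, 15, 16, 13, 12, 19.
The distinct values are {0, 1, 3, 4, 5, 7, 8, 9, 11, 12, 13, 15, 16, 17, 19}; there are 15 of them.

15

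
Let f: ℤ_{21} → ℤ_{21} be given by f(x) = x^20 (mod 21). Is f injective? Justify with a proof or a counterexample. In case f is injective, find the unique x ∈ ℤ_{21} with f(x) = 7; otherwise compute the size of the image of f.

f(2): Repeated squaring mod 21: 2^1 ≡ 2, 2^2 ≡ 2² = 4, 2^4 ≡ 4² = 16, 2^8 ≡ 16² = 256 ≡ 4, 2^16 ≡ 4² = 16. Since 20 = 16 + 4, 2^20 ≡ 16·16: 16·16 = 256 ≡ 4. So 2^20 ≡ 4 (mod 21).
f(5): Repeated squaring mod 21: 5^1 ≡ 5, 5^2 ≡ 5² = 25 ≡ 4, 5^4 ≡ 4² = 16, 5^8 ≡ 16² = 256 ≡ 4, 5^16 ≡ 4² = 16. Since 20 = 16 + 4, 5^20 ≡ 16·16: 16·16 = 256 ≡ 4. So 5^20 ≡ 4 (mod 21).
So f(2) = f(5) = 4 while 2 ≠ 5, thus f is not injective.
Since f is not injective, we determine |image(f)|. Computing x^20 mod 21 for each x (by repeated squaring, reducing mod 21 at every step), the values f(0), f(1), …, f(20) are: 0, 1, 4, 9, 16, 4, 15, 7, 1, 18, 16, 16, 18, 1, 7, 15, 4, 16, 9, 4, 1.
The distinct values are {0, 1, 4, 7, 9, 15, 16, 18}; there are 8 of them.

8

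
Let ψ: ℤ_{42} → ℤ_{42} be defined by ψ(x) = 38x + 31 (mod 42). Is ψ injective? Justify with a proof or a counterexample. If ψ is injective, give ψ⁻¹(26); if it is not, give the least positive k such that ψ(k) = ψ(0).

21

We have gcd(38, 42) = 2 > 1. Taking a = 0 and b = 21: ψ(0) = 31 and ψ(21) = 38·21 + 31 = 829 ≡ 31 (mod 42).
So ψ(0) = ψ(21) while 0 ≠ 21, thus ψ is not injective.
Since ψ is not injective, we find the least positive k with ψ(k) = ψ(0): this means 38k ≡ 0 (mod 42), i.e. 42 ∣ 38k. Since gcd(38, 42) = 2, dividing through by 2 this holds exactly when 21 ∣ 19k, and as gcd(19, 21) = 1, exactly when 21 ∣ k.
The smallest positive such k is 21.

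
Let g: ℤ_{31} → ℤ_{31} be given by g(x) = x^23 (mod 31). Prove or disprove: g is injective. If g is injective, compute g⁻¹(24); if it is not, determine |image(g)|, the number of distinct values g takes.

13

Since 31 is prime, the nonzero elements of ℤ_{31} form a cyclic group of order 30.
As gcd(23, 30) = 1, raising to the 23rd power is a bijection on this group: if x_1^23 ≡ x_2^23 then (x_1x_2^{−1})^23 = 1, and the only element of order dividing gcd(23, 30) = 1 is 1, so x_1 = x_2.
With g(0) = 0 this makes g injective on all of ℤ_{31}, hence bijective (finite equal-size domain and codomain). In particular g is injective.
Since g is injective, we find the preimage of 24. The inverse of x ↦ x^23 on (ℤ_{31})^× is x ↦ x^17, because 23·17 = 391 = 13·30 + 1 ≡ 1 (mod 30) and x^{30} = 1 for x ≠ 0 (Fermat). So g⁻¹(24) = 24^17 mod 31.
Repeated squaring mod 31: 24^1 ≡ 24, 24^2 ≡ 24² = 576 ≡ 18, 24^4 ≡ 18² = 324 ≡ 14, 24^8 ≡ 14² = 196 ≡ 10, 24^16 ≡ 10² = 100 ≡ 7. Since 17 = 16 + 1, 24^17 ≡ 7·24: 7·24 = 168 ≡ 13. So 24^17 ≡ 13 (mod 31).
Hence g⁻¹(24) = 13.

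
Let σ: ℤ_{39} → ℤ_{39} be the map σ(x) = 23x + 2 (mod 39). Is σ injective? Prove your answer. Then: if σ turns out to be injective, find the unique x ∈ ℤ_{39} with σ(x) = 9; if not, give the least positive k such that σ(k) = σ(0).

By definition, σ is injective if σ(a) = σ(b) implies a = b.
If σ(a) = σ(b), then 23a ≡ 23b (mod 39). Because gcd(23, 39) = 1, we may cancel 23 to get a ≡ b (mod 39).
Therefore σ is injective.
We now compute 23⁻¹ mod 39 explicitly. Euclid's algorithm: 39 = 1·23 + 16, 23 = 1·16 + 7, 16 = 2·7 + 2, 7 = 3·2 + 1; back-substituting gives 1 = 17·23 − 10·39, so 23⁻¹ ≡ 17 (mod 39).
Since σ is injective, we find σ⁻¹(9): we need 23x ≡ 9 − 2 ≡ 7 (mod 39). Using 23⁻¹ = 17: x ≡ 17·7 = 119 = 3·39 + 2, so x = 2.
Check: σ(2) = 23·2 + 2 = 48 = 1·39 + 9 ≡ 9 (mod 39).

2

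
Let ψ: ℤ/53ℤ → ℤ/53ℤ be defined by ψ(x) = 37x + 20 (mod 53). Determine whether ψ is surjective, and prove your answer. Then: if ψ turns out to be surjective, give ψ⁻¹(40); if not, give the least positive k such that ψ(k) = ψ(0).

12

Since gcd(37, 53) = 1, 37 is invertible modulo 53. Euclid's algorithm: 53 = 1·37 + 16, 37 = 2·16 + 5, 16 = 3·5 + 1; back-substituting gives 1 = 43·37 − 30·53, so 37⁻¹ ≡ 43 (mod 53).
Then y ↦ 43(y − 20) is a two-sided inverse to ψ, so every y ∈ ℤ/53ℤ has a preimage.
So ψ is surjective.
Since ψ is surjective, we compute ψ⁻¹(40): solve 37x + 20 ≡ 40 (mod 53), i.e. 37x ≡ 20 (mod 53).
Multiplying by 37⁻¹ = 43 gives x ≡ 43·20 = 860 = 16·53 + 12 ≡ 12 (mod 53).
Check: ψ(12) = 37·12 + 20 = 464 = 8·53 + 40 ≡ 40 (mod 53).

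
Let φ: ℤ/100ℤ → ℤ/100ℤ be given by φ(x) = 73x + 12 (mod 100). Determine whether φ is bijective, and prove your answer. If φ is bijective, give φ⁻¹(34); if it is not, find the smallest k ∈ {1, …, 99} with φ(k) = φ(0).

Suppose φ(u) = φ(v) in ℤ/100ℤ. Then 73u + 12 ≡ 73v + 12 (mod 100), hence 73(u − v) ≡ 0 (mod 100).
Since gcd(73, 100) = 1, 73 is invertible modulo 100, hence u − v ≡ 0 (mod 100), i.e. u = v.
We now compute 73⁻¹ mod 100 explicitly. Euclid's algorithm: 100 = 1·73 + 27, 73 = 2·27 + 19, 27 = 1·19 + 8, 19 = 2·8 + 3, 8 = 2·3 + 2, 3 = 1·2 + 1; back-substituting gives 1 = 37·73 − 27·100, so 73⁻¹ ≡ 37 (mod 100).
For any y ∈ ℤ/100ℤ, x = 37(y − 12) mod 100 satisfies φ(x) = 73·37(y − 12) + 12 ≡ y (since 73·37 ≡ 1 mod 100). So every y has a preimage.
Hence φ is bijective.
Since φ is bijective, we compute φ⁻¹(34): solve 73x + 12 ≡ 34 (mod 100), i.e. 73x ≡ 22 (mod 100).
Multiplying by 73⁻¹ = 37 gives x ≡ 37·22 = 814 = 8·100 + 14 ≡ 14 (mod 100).
Check: φ(14) = 73·14 + 12 = 1034 = 10·100 + 34 ≡ 34 (mod 100).

14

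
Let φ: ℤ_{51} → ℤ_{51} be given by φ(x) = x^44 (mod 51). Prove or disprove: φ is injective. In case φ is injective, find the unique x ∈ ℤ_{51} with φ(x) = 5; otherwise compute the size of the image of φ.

10

φ(1) = 1^44 = 1.
φ(4): Repeated squaring mod 51: 4^1 ≡ 4, 4^2 ≡ 4² = 16, 4^4 ≡ 16² = 256 ≡ 1, 4^8 ≡ 1² = 1, 4^16 ≡ 1² = 1, 4^32 ≡ 1² = 1. Since 44 = 32 + 8 + 4, 4^44 ≡ 1·1·1: 1·1 = 1, then 1·1 = 1. So 4^44 ≡ 1 (mod 51).
So φ(1) = φ(4) = 1 while 1 ≠ 4, hence φ is not injective.
Since φ is not injective, we determine |image(φ)|. Computing x^44 mod 51 for each x (by repeated squaring, reducing mod 51 at every step), the values φ(0), φ(1), …, φ(50) are: 0, 1, 16, 21, 1, 4, 30, 13, 16, 33, 13, 13, 21, 1, 4, 33, 1, 34, 18, 16, 4, 18, 4, 13, 30, 16, 16, 30, 13, 4, 18, 4, 16, 18, 34, 1, 33, 4, 1, 21, 13, 13, 33, 16, 13, 30, 4, 1, 21, 16, 1.
The distinct values are {0, 1, 4, 13, 16, 18, 21, 30, 33, 34}; there are 10 of them.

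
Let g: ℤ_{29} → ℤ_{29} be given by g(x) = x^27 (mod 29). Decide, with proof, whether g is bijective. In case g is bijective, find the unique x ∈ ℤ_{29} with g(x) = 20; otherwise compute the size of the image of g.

Since 29 is prime, the nonzero elements of ℤ_{29} form a cyclic group of order 28.
As gcd(27, 28) = 1, raising to the 27th power is a bijection on this group: if a^27 ≡ b^27 then (ab^{−1})^27 = 1, and the only element of order dividing gcd(27, 28) = 1 is 1, so a = b.
With g(0) = 0 this makes g injective on all of ℤ_{29}, hence bijective (finite equal-size domain and codomain). In particular g is bijective.
Since g is bijective, we find the preimage of 20. The inverse of x ↦ x^27 on (ℤ_{29})^× is x ↦ x^27, because 27·27 = 729 = 26·28 + 1 ≡ 1 (mod 28) and x^{28} = 1 for x ≠ 0 (Fermat). So g⁻¹(20) = 20^27 mod 29.
Repeated squaring mod 29: 20^1 ≡ 20, 20^2 ≡ 20² = 400 ≡ 23, 20^4 ≡ 23² = 529 ≡ 7, 20^8 ≡ 7² = 49 ≡ 20, 20^16 ≡ 20² = 400 ≡ 23. Since 27 = 16 + 8 + 2 + 1, 20^27 ≡ 23·20·23·20: 23·20 = 460 ≡ 25, then 25·23 = 575 ≡ 24, then 24·20 = 480 ≡ 16. So 20^27 ≡ 16 (mod 29).
Hence g⁻¹(20) = 16.

16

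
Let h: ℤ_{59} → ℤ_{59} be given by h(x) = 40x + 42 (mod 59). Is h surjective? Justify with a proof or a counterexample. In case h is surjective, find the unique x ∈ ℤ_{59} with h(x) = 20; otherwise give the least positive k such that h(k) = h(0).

Since gcd(40, 59) = 1, 40 is invertible modulo 59. Euclid's algorithm: 59 = 1·40 + 19, 40 = 2·19 + 2, 19 = 9·2 + 1; back-substituting gives 1 = 31·40 − 21·59, so 40⁻¹ ≡ 31 (mod 59).
For any y ∈ ℤ_{59}, x = 31(y − 42) mod 59 satisfies h(x) = 40·31(y − 42) + 42 ≡ y (since 40·31 ≡ 1 mod 59). So every y has a preimage.
Hence h is surjective.
Since h is surjective, we compute h⁻¹(20): solve 40x + 42 ≡ 20 (mod 59), i.e. 40x ≡ 37 (mod 59).
Multiplying by 40⁻¹ = 31 gives x ≡ 31·37 = 1147 = 19·59 + 26 ≡ 26 (mod 59).
Check: h(26) = 40·26 + 42 = 1082 = 18·59 + 20 ≡ 20 (mod 59).

26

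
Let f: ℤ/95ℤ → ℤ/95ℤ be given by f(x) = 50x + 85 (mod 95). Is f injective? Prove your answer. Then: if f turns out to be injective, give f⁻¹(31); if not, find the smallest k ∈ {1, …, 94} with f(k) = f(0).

We have gcd(50, 95) = 5 > 1. Taking x_1 = 0 and x_2 = 19: f(0) = 85 and f(19) = 50·19 + 85 = 1035 ≡ 85 (mod 95).
So f(0) = f(19) while 0 ≠ 19, so f is not injective.
Since f is not injective, we find the least positive k with f(k) = f(0): this means 50k ≡ 0 (mod 95), i.e. 95 ∣ 50k. Since gcd(50, 95) = 5, dividing through by 5 this holds exactly when 19 ∣ 10k, and as gcd(10, 19) = 1, exactly when 19 ∣ k.
The smallest positive such k is 19.

19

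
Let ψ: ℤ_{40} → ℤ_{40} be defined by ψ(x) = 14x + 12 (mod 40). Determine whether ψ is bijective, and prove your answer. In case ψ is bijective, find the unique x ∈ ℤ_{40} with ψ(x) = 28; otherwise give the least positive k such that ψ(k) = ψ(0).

20

We have gcd(14, 40) = 2 > 1. Taking x_1 = 0 and x_2 = 20: ψ(0) = 12 and ψ(20) = 14·20 + 12 = 292 ≡ 12 (mod 40).
So ψ(0) = ψ(20) while 0 ≠ 20, hence ψ is not injective, hence not bijective.
Since ψ is not bijective, we find the least positive k with ψ(k) = ψ(0): this means 14k ≡ 0 (mod 40), i.e. 40 ∣ 14k. Since gcd(14, 40) = 2, dividing through by 2 this holds exactly when 20 ∣ 7k, and as gcd(7, 20) = 1, exactly when 20 ∣ k.
The smallest positive such k is 20.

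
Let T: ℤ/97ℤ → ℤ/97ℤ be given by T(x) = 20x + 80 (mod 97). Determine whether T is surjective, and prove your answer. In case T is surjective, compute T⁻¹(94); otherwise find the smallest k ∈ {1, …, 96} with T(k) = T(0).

Since gcd(20, 97) = 1, 20 is invertible modulo 97. Euclid's algorithm: 97 = 4·20 + 17, 20 = 1·17 + 3, 17 = 5·3 + 2, 3 = 1·2 + 1; back-substituting gives 1 = 34·20 − 7·97, so 20⁻¹ ≡ 34 (mod 97).
Then y ↦ 34(y − 80) is a two-sided inverse to T, so every y ∈ ℤ/97ℤ has a preimage.
Therefore T is surjective.
Since T is surjective, we find T⁻¹(94): we need 20x ≡ 94 − 80 ≡ 14 (mod 97). Using 20⁻¹ = 34: x ≡ 34·14 = 476 = 4·97 + 88, so x = 88.
Check: T(88) = 20·88 + 80 = 1840 = 18·97 + 94 ≡ 94 (mod 97).

88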